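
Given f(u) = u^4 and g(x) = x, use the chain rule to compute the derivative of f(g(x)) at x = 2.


Using the chain rule: (f(g(x)))' = f'(g(x)) * g'(x)
First, find g(2):
g(2) = 1 * 2 + 0 = 2
Next, f'(u) = 4u^3
And g'(x) = 1
So f'(g(2)) * g'(2)
= 4 * 2^3 * 1
= 4 * 8 * 1
= 32

32


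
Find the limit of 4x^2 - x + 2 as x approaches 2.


Since polynomials are continuous, we use direct substitution.
lim(x->2) of 4x^2 - x + 2
= 4 * 2^2 - 1 * 2 + 2
= 16 - 2 + 2
= 16

16


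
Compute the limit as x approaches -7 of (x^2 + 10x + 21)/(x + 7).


Direct substitution gives 0/0, so we factor the numerator.
Factor: (x^2 + 10x + 21) = (x + 7)(x + 3)
Cancel the common factor (x + 7):
(x^2 + 10x + 21)/(x + 7) = (x + 3)
Now substitute x = -7:
= (-7) - (-3) = -4

-4


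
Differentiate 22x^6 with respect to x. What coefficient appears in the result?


We apply the power rule: d/dx [ax^n] = a*n * x^(n-1)
d/dx [22x^6]
= 22 * 6 * x^(6-1)
= 132x^5
The coefficient is 132

132


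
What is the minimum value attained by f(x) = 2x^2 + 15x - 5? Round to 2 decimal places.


For a quadratic f(x) = ax^2 + bx + c with a > 0, the minimum is at the vertex.
Vertex x-coordinate: x = -b/(2a)
x = -(15) / (2 * 2)
x = -15/4
Substitute back to find the minimum value:
f(-15/4) = 2 * (-15/4)^2 + 15 * (-15/4) - 5
= 225/8 - 225/4 - 5
= -265/8 ≈ -33.13

-33.13


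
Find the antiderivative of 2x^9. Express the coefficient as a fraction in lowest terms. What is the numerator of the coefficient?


Apply the power rule for integration:
integral of ax^n dx = a/(n+1) * x^(n+1) + C
integral of 2x^9 dx
= 2/10 * x^10 + C
= 1/5 * x^10 + C
The coefficient in lowest terms is 1/5, and its numerator is 1

1


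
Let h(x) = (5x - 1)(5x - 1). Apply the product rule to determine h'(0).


Let u(x) = 5x - 1 and v(x) = 5x - 1
u'(x) = 5
v'(x) = 5
Product rule: h'(x) = u'(x)*v(x) + u(x)*v'(x)
= 5 * (5x - 1) + (5x - 1) * 5
At x = 0:
u(0) = 5 * 0 - 1 = -1
v(0) = 5 * 0 - 1 = -1
h'(0) = 5 * (-1) + (-1) * 5
= -5 - 5
= -10

-10


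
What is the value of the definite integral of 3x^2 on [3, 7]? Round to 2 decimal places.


Find the antiderivative of 3x^2:
F(x) = 3/3 * x^3
Apply the Fundamental Theorem of Calculus:
F(7) - F(3)
= 3/3 * 7^3 - 3/3 * 3^3
= 3/3 * (343 - 27)
= 3/3 * 316
= 316 = 316.00

316.00


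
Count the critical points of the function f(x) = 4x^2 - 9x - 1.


Find where f'(x) = 0:
f'(x) = 8x - 9
Set f'(x) = 0:
8x - 9 = 0
x = 9 / 8 = 9/8
This is a linear equation in x, so there is exactly one solution.
Number of critical points: 1

1


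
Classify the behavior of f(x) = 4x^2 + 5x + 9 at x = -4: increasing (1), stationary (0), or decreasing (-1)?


Compute f'(x) to determine behavior:
f'(x) = 8x + 5
f'(-4) = 8 * (-4) + 5
= -32 + 5
= -27
Since f'(-4) < 0, the function is decreasing (-1)

-1


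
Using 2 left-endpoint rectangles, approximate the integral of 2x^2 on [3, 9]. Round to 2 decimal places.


Left Riemann sum uses left endpoints of each subinterval.
Interval: [3, 9], n = 2
dx = (9 - 3) / 2 = 3
Left endpoints: [3, 6]
f values: [18, 72]
Sum = dx * (sum of f values)
= 3 * 90
= 270 = 270.00

270.00


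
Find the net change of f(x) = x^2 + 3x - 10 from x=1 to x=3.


Net change = f(b) - f(a)
f(x) = x^2 + 3x - 10
Compute f(3):
f(3) = 1 * 3^2 + 3 * 3 - 10
= 9 + 9 - 10
= 8
Compute f(1):
f(1) = 1 * 1^2 + 3 * 1 - 10
= 1 + 3 - 10
= -6
Net change = 8 - (-6) = 14

14


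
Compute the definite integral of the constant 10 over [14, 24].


The integral of a constant k over [a, b] equals k * (b - a).
integral from 14 to 24 of 10 dx
= 10 * (24 - 14)
= 10 * 10
= 100

100


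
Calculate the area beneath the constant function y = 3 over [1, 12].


The area under a constant function y = 3 is a rectangle.
Width = 12 - 1 = 11
Height = 3
Area = width * height
= 11 * 3
= 33

33


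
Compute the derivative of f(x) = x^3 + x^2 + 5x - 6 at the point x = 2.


Differentiate f(x) = x^3 + x^2 + 5x - 6 term by term:
f'(x) = 3x^2 + 2x + 5
Substitute x = 2:
f'(2) = 3 * 2^2 + 2 * 2 + 5
= 12 + 4 + 5
= 21

21


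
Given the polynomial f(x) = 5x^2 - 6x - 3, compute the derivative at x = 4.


Differentiate term by term using power and sum rules:
f(x) = 5x^2 - 6x - 3
f'(x) = 10x - 6
Substitute x = 4:
f'(4) = 10 * 4 - 6
= 40 - 6
= 34

34


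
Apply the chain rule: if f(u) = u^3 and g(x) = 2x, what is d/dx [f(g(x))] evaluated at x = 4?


Using the chain rule: (f(g(x)))' = f'(g(x)) * g'(x)
First, find g(4):
g(4) = 2 * 4 + 0 = 8
Next, f'(u) = 3u^2
And g'(x) = 2
So f'(g(4)) * g'(4)
= 3 * 8^2 * 2
= 3 * 64 * 2
= 384

384


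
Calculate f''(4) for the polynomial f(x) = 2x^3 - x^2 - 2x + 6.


First derivative:
f'(x) = 6x^2 - 2x - 2
Second derivative:
f''(x) = 12x - 2
Substitute x = 4:
f''(4) = 12 * 4 - 2
= 48 - 2
= 46

46


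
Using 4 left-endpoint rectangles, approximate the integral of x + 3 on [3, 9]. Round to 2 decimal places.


Left Riemann sum uses left endpoints of each subinterval.
Interval: [3, 9], n = 4
dx = (9 - 3) / 4 = 3/2
Left endpoints: [3, 9/2, 6, 15/2]
f values: [6, 15/2, 9, 21/2]
Sum = dx * (sum of f values)
= 3/2 * 33
= 99/2 = 49.50

49.50


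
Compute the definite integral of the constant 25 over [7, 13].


The integral of a constant k over [a, b] equals k * (b - a).
integral from 7 to 13 of 25 dx
= 25 * (13 - 7)
= 25 * 6
= 150

150


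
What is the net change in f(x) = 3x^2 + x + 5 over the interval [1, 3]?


Net change = f(b) - f(a)
f(x) = 3x^2 + x + 5
Compute f(3):
f(3) = 3 * 3^2 + 1 * 3 + 5
= 27 + 3 + 5
= 35
Compute f(1):
f(1) = 3 * 1^2 + 1 * 1 + 5
= 3 + 1 + 5
= 9
Net change = 35 - 9 = 26

26


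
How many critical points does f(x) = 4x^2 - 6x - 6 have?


Find where f'(x) = 0:
f'(x) = 8x - 6
Set f'(x) = 0:
8x - 6 = 0
x = 6 / 8 = 3/4
This is a linear equation in x, so there is exactly one solution.
Number of critical points: 1

1


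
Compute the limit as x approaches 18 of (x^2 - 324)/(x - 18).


Direct substitution gives 0/0, so we factor the numerator.
Factor: (x^2 - 324) = (x - 18)(x + 18)
Cancel the common factor (x - 18):
(x^2 - 324)/(x - 18) = (x + 18)
Now substitute x = 18:
= (18 + 18) = 36

36


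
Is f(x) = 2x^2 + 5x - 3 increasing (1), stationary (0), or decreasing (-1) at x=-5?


Compute f'(x) to determine behavior:
f'(x) = 4x + 5
f'(-5) = 4 * (-5) + 5
= -20 + 5
= -15
Since f'(-5) < 0, the function is decreasing (-1)

-1


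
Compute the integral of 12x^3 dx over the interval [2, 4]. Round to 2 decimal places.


Find the antiderivative of 12x^3:
F(x) = 12/4 * x^4
Apply the Fundamental Theorem of Calculus:
F(4) - F(2)
= 12/4 * 4^4 - 12/4 * 2^4
= 12/4 * (256 - 16)
= 12/4 * 240
= 720 = 720.00

720.00


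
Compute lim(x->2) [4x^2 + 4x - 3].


Since polynomials are continuous, we use direct substitution.
lim(x->2) of 4x^2 + 4x - 3
= 4 * 2^2 + 4 * 2 - 3
= 16 + 8 - 3
= 21

21


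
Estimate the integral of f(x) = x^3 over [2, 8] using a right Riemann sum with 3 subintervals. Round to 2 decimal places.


Right Riemann sum uses right endpoints of each subinterval.
Interval: [2, 8], n = 3
dx = (8 - 2) / 3 = 2
Right endpoints: [4, 6, 8]
f values: [64, 216, 512]
Sum = dx * (sum of f values)
= 2 * 792
= 1584 = 1584.00

1584.00


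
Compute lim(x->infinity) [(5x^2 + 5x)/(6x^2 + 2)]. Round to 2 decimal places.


For limits at infinity with equal-degree polynomials,
we compare leading coefficients.
Numerator leading term: 5x^2
Denominator leading term: 6x^2
Divide both by x^2:
lim = (5 + 5/x) / (6 + 2/x^2)
As x -> infinity, the 1/x and 1/x^2 terms vanish:
= 5/6 ≈ 0.83

0.83


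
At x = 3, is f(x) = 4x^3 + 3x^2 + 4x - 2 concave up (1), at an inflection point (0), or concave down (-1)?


Concavity is determined by the sign of f''(x).
f(x) = 4x^3 + 3x^2 + 4x - 2
f'(x) = 12x^2 + 6x + 4
f''(x) = 24x + 6
f''(3) = 24 * 3 + 6
= 72 + 6
= 78
Since f''(3) > 0, the function is concave up (1)

1


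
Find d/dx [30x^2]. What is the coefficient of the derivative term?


We apply the power rule: d/dx [ax^n] = a*n * x^(n-1)
d/dx [30x^2]
= 30 * 2 * x^(2-1)
= 60x
The coefficient is 60

60


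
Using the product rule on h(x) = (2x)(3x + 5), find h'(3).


Let u(x) = 2x and v(x) = 3x + 5
u'(x) = 2
v'(x) = 3
Product rule: h'(x) = u'(x)*v(x) + u(x)*v'(x)
= 2 * (3x + 5) + (2x) * 3
At x = 3:
u(3) = 2 * 3 + 0 = 6
v(3) = 3 * 3 + 5 = 14
h'(3) = 2 * 14 + 6 * 3
= 28 + 18
= 46

46


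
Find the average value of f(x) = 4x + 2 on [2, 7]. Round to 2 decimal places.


Average value = 1/(b-a) * integral from a to b of f(x) dx
First compute the integral of 4x + 2:
F(x) = 2x^2 + 2x
F(7) = 2 * 49 + 2 * 7 = 112
F(2) = 2 * 4 + 2 * 2 = 12
Integral = 112 - 12 = 100
Average = 100 / (7 - 2) = 100 / 5
= 20 = 20.00

20.00


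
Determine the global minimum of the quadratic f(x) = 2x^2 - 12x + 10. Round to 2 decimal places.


For a quadratic f(x) = ax^2 + bx + c with a > 0, the minimum is at the vertex.
Vertex x-coordinate: x = -b/(2a)
x = -(-12) / (2 * 2)
x = 12/4 = 3
Substitute back to find the minimum value:
f(3) = 2 * 3^2 - 12 * 3 + 10
= 18 - 36 + 10
= -8 = -8.00

-8.00


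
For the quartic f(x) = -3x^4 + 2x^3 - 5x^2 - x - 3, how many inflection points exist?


Inflection points occur where f''(x) = 0 and concavity changes.
f(x) = -3x^4 + 2x^3 - 5x^2 - x - 3
f'(x) = -12x^3 + 6x^2 - 10x - 1
f''(x) = -36x^2 + 12x - 10
This is a quadratic in x. Use the discriminant to count real roots.
Discriminant = (12)^2 - 4 * (-36) * (-10)
= 144 - 1440
= -1296
Since discriminant < 0, f''(x) = 0 has no real solutions.
Number of inflection points: 0

0


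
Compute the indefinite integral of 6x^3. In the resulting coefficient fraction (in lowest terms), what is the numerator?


Apply the power rule for integration:
integral of ax^n dx = a/(n+1) * x^(n+1) + C
integral of 6x^3 dx
= 6/4 * x^4 + C
= 3/2 * x^4 + C
The coefficient in lowest terms is 3/2, and its numerator is 3

3


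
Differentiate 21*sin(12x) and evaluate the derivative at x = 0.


Apply the chain rule to differentiate 21*sin(12x):
d/dx [21*sin(12x)]
= 21 * cos(12x) * d/dx(12x)
= 21 * 12 * cos(12x)
= 252 * cos(12x)
Evaluate at x = 0:
= 252 * cos(0)
= 252 * 1
= 252

252


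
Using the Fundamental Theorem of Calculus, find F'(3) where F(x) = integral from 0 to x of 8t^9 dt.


By the Fundamental Theorem of Calculus (Part 1):
If F(x) = integral from 0 to x of f(t) dt, then F'(x) = f(x)
Here f(t) = 8t^9
So F'(x) = 8x^9
Evaluate at x = 3:
F'(3) = 8 * 3^9
= 8 * 19683
= 157464

157464


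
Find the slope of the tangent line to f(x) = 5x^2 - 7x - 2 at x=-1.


The slope of the tangent line equals f'(x) at the point.
f(x) = 5x^2 - 7x - 2
f'(x) = 10x - 7
At x = -1:
f'(-1) = 10 * (-1) - 7
= -10 - 7
= -17

-17


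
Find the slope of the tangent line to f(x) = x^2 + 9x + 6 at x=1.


The slope of the tangent line equals f'(x) at the point.
f(x) = x^2 + 9x + 6
f'(x) = 2x + 9
At x = 1:
f'(1) = 2 * 1 + 9
= 2 + 9
= 11

11


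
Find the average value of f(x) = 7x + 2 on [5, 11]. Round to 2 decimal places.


Average value = 1/(b-a) * integral from a to b of f(x) dx
First compute the integral of 7x + 2:
F(x) = (7/2)x^2 + 2x
F(11) = 7/2 * 121 + 2 * 11 = 891/2
F(5) = 7/2 * 25 + 2 * 5 = 195/2
Integral = 891/2 - 195/2 = 348
Average = 348 / (11 - 5) = 348 / 6
= 58 = 58.00

58.00


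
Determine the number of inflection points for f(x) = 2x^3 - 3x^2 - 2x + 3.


Inflection points occur where f''(x) = 0 and concavity changes.
f(x) = 2x^3 - 3x^2 - 2x + 3
f'(x) = 6x^2 - 6x - 2
f''(x) = 12x - 6
Set f''(x) = 0:
12x - 6 = 0
x = 6 / 12 = 1/2
Since f''(x) is linear (degree 1), it changes sign at this point.
Therefore there is exactly 1 inflection point.

1


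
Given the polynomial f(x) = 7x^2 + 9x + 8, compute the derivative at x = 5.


Differentiate term by term using power and sum rules:
f(x) = 7x^2 + 9x + 8
f'(x) = 14x + 9
Substitute x = 5:
f'(5) = 14 * 5 + 9
= 70 + 9
= 79

79


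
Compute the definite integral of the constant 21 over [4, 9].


The integral of a constant k over [a, b] equals k * (b - a).
integral from 4 to 9 of 21 dx
= 21 * (9 - 4)
= 21 * 5
= 105

105


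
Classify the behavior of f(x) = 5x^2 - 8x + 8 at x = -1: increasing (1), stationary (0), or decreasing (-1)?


Compute f'(x) to determine behavior:
f'(x) = 10x - 8
f'(-1) = 10 * (-1) - 8
= -10 - 8
= -18
Since f'(-1) < 0, the function is decreasing (-1)

-1


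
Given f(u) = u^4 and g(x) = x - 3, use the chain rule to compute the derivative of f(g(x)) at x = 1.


Using the chain rule: (f(g(x)))' = f'(g(x)) * g'(x)
First, find g(1):
g(1) = 1 * 1 - 3 = -2
Next, f'(u) = 4u^3
And g'(x) = 1
So f'(g(1)) * g'(1)
= 4 * (-2)^3 * 1
= 4 * (-8) * 1
= -32

-32


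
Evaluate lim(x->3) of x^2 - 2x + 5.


Since polynomials are continuous, we use direct substitution.
lim(x->3) of x^2 - 2x + 5
= 1 * 3^2 - 2 * 3 + 5
= 9 - 6 + 5
= 8

8


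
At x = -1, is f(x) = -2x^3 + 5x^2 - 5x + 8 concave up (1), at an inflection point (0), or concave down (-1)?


Concavity is determined by the sign of f''(x).
f(x) = -2x^3 + 5x^2 - 5x + 8
f'(x) = -6x^2 + 10x - 5
f''(x) = -12x + 10
f''(-1) = -12 * (-1) + 10
= 12 + 10
= 22
Since f''(-1) > 0, the function is concave up (1)

1


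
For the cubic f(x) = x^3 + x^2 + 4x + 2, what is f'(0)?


Differentiate f(x) = x^3 + x^2 + 4x + 2 term by term:
f'(x) = 3x^2 + 2x + 4
Substitute x = 0:
f'(0) = 3 * 0^2 + 2 * 0 + 4
= 0 + 0 + 4
= 4

4


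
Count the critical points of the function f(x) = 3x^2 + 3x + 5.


Find where f'(x) = 0:
f'(x) = 6x + 3
Set f'(x) = 0:
6x + 3 = 0
x = -3 / 6 = -1/2
This is a linear equation in x, so there is exactly one solution.
Number of critical points: 1

1


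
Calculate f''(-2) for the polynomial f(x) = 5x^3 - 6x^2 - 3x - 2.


First derivative:
f'(x) = 15x^2 - 12x - 3
Second derivative:
f''(x) = 30x - 12
Substitute x = -2:
f''(-2) = 30 * (-2) - 12
= -60 - 12
= -72

-72


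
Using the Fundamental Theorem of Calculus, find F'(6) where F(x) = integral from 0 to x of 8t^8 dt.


By the Fundamental Theorem of Calculus (Part 1):
If F(x) = integral from 0 to x of f(t) dt, then F'(x) = f(x)
Here f(t) = 8t^8
So F'(x) = 8x^8
Evaluate at x = 6:
F'(6) = 8 * 6^8
= 8 * 1679616
= 13436928

13436928


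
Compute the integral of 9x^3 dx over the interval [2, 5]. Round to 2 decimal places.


Find the antiderivative of 9x^3:
F(x) = 9/4 * x^4
Apply the Fundamental Theorem of Calculus:
F(5) - F(2)
= 9/4 * 5^4 - 9/4 * 2^4
= 9/4 * (625 - 16)
= 9/4 * 609
= 5481/4 = 1370.25

1370.25


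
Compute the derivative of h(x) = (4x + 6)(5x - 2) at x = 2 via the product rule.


Let u(x) = 4x + 6 and v(x) = 5x - 2
u'(x) = 4
v'(x) = 5
Product rule: h'(x) = u'(x)*v(x) + u(x)*v'(x)
= 4 * (5x - 2) + (4x + 6) * 5
At x = 2:
u(2) = 4 * 2 + 6 = 14
v(2) = 5 * 2 - 2 = 8
h'(2) = 4 * 8 + 14 * 5
= 32 + 70
= 102

102


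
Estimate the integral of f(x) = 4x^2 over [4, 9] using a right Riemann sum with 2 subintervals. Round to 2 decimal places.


Right Riemann sum uses right endpoints of each subinterval.
Interval: [4, 9], n = 2
dx = (9 - 4) / 2 = 5/2
Right endpoints: [13/2, 9]
f values: [169, 324]
Sum = dx * (sum of f values)
= 5/2 * 493
= 2465/2 = 1232.50

1232.50


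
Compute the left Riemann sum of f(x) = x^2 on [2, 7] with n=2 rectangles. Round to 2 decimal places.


Left Riemann sum uses left endpoints of each subinterval.
Interval: [2, 7], n = 2
dx = (7 - 2) / 2 = 5/2
Left endpoints: [2, 9/2]
f values: [4, 81/4]
Sum = dx * (sum of f values)
= 5/2 * 97/4
= 485/8 ≈ 60.63

60.63


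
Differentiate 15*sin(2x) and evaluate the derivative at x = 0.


Apply the chain rule to differentiate 15*sin(2x):
d/dx [15*sin(2x)]
= 15 * cos(2x) * d/dx(2x)
= 15 * 2 * cos(2x)
= 30 * cos(2x)
Evaluate at x = 0:
= 30 * cos(0)
= 30 * 1
= 30

30


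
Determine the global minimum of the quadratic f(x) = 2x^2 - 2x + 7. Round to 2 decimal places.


For a quadratic f(x) = ax^2 + bx + c with a > 0, the minimum is at the vertex.
Vertex x-coordinate: x = -b/(2a)
x = -(-2) / (2 * 2)
x = 2/4 = 1/2
Substitute back to find the minimum value:
f(1/2) = 2 * (1/2)^2 - 2 * (1/2) + 7
= 1/2 - 1 + 7
= 13/2 = 6.50

6.50


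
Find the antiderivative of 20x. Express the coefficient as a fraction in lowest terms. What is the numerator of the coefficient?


Apply the power rule for integration:
integral of ax^n dx = a/(n+1) * x^(n+1) + C
integral of 20x dx
= 20/2 * x^2 + C
= 10 * x^2 + C
The coefficient in lowest terms is 10 = 10/1, so its numerator is 10

10


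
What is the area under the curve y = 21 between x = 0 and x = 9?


The area under a constant function y = 21 is a rectangle.
Width = 9 - 0 = 9
Height = 21
Area = width * height
= 9 * 21
= 189

189


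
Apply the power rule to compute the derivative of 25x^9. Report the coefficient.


We apply the power rule: d/dx [ax^n] = a*n * x^(n-1)
d/dx [25x^9]
= 25 * 9 * x^(9-1)
= 225x^8
The coefficient is 225

225


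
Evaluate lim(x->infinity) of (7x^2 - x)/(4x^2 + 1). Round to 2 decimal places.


For limits at infinity with equal-degree polynomials,
we compare leading coefficients.
Numerator leading term: 7x^2
Denominator leading term: 4x^2
Divide both by x^2:
lim = (7 - 1/x) / (4 + 1/x^2)
As x -> infinity, the 1/x and 1/x^2 terms vanish:
= 7/4 = 1.75

1.75


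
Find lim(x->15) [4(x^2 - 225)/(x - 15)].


Direct substitution gives 0/0, so we factor the numerator.
Factor: 4(x^2 - 225) = 4 * (x - 15)(x + 15)
Cancel the common factor (x - 15):
4(x^2 - 225)/(x - 15) = 4 * (x + 15)
Now substitute x = 15:
= 4 * (15 + 15) = 120

120


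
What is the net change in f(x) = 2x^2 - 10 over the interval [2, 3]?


Net change = f(b) - f(a)
f(x) = 2x^2 - 10
Compute f(3):
f(3) = 2 * 3^2 + 0 * 3 - 10
= 18 + 0 - 10
= 8
Compute f(2):
f(2) = 2 * 2^2 + 0 * 2 - 10
= 8 + 0 - 10
= -2
Net change = 8 - (-2) = 10

10


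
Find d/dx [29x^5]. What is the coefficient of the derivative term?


We apply the power rule: d/dx [ax^n] = a*n * x^(n-1)
d/dx [29x^5]
= 29 * 5 * x^(5-1)
= 145x^4
The coefficient is 145

145


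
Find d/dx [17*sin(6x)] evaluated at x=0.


Apply the chain rule to differentiate 17*sin(6x):
d/dx [17*sin(6x)]
= 17 * cos(6x) * d/dx(6x)
= 17 * 6 * cos(6x)
= 102 * cos(6x)
Evaluate at x = 0:
= 102 * cos(0)
= 102 * 1
= 102

102


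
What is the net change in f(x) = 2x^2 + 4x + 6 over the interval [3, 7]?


Net change = f(b) - f(a)
f(x) = 2x^2 + 4x + 6
Compute f(7):
f(7) = 2 * 7^2 + 4 * 7 + 6
= 98 + 28 + 6
= 132
Compute f(3):
f(3) = 2 * 3^2 + 4 * 3 + 6
= 18 + 12 + 6
= 36
Net change = 132 - 36 = 96

96


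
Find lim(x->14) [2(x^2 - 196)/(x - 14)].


Direct substitution gives 0/0, so we factor the numerator.
Factor: 2(x^2 - 196) = 2 * (x - 14)(x + 14)
Cancel the common factor (x - 14):
2(x^2 - 196)/(x - 14) = 2 * (x + 14)
Now substitute x = 14:
= 2 * (14 + 14) = 56

56


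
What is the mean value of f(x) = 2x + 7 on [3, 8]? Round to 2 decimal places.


Average value = 1/(b-a) * integral from a to b of f(x) dx
First compute the integral of 2x + 7:
F(x) = x^2 + 7x
F(8) = 1 * 64 + 7 * 8 = 120
F(3) = 1 * 9 + 7 * 3 = 30
Integral = 120 - 30 = 90
Average = 90 / (8 - 3) = 90 / 5
= 18 = 18.00

18.00


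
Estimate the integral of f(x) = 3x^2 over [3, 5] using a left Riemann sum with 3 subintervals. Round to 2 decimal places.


Left Riemann sum uses left endpoints of each subinterval.
Interval: [3, 5], n = 3
dx = (5 - 3) / 3 = 2/3
Left endpoints: [3, 11/3, 13/3]
f values: [27, 121/3, 169/3]
Sum = dx * (sum of f values)
= 2/3 * 371/3
= 742/9 ≈ 82.44

82.44


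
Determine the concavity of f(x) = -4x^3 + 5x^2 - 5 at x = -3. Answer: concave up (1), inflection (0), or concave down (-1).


Concavity is determined by the sign of f''(x).
f(x) = -4x^3 + 5x^2 - 5
f'(x) = -12x^2 + 10x
f''(x) = -24x + 10
f''(-3) = -24 * (-3) + 10
= 72 + 10
= 82
Since f''(-3) > 0, the function is concave up (1)

1


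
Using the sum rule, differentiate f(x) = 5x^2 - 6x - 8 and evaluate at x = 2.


Differentiate term by term using power and sum rules:
f(x) = 5x^2 - 6x - 8
f'(x) = 10x - 6
Substitute x = 2:
f'(2) = 10 * 2 - 6
= 20 - 6
= 14

14


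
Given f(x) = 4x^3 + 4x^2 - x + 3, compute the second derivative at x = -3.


First derivative:
f'(x) = 12x^2 + 8x - 1
Second derivative:
f''(x) = 24x + 8
Substitute x = -3:
f''(-3) = 24 * (-3) + 8
= -72 + 8
= -64

-64


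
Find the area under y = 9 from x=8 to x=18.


The area under a constant function y = 9 is a rectangle.
Width = 18 - 8 = 10
Height = 9
Area = width * height
= 10 * 9
= 90

90


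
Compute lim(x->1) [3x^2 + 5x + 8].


Since polynomials are continuous, we use direct substitution.
lim(x->1) of 3x^2 + 5x + 8
= 3 * 1^2 + 5 * 1 + 8
= 3 + 5 + 8
= 16

16


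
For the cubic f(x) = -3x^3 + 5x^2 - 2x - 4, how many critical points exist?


Find where f'(x) = 0:
f(x) = -3x^3 + 5x^2 - 2x - 4
f'(x) = -9x^2 + 10x - 2
This is a quadratic in x. Use the discriminant to count real roots.
Discriminant = (10)^2 - 4 * (-9) * (-2)
= 100 - 72
= 28
Since discriminant > 0, f'(x) = 0 has 2 real solutions.
Number of critical points: 2

2


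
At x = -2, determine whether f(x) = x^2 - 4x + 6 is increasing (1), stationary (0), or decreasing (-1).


Compute f'(x) to determine behavior:
f'(x) = 2x - 4
f'(-2) = 2 * (-2) - 4
= -4 - 4
= -8
Since f'(-2) < 0, the function is decreasing (-1)

-1


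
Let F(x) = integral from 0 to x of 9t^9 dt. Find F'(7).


By the Fundamental Theorem of Calculus (Part 1):
If F(x) = integral from 0 to x of f(t) dt, then F'(x) = f(x)
Here f(t) = 9t^9
So F'(x) = 9x^9
Evaluate at x = 7:
F'(7) = 9 * 7^9
= 9 * 40353607
= 363182463

363182463


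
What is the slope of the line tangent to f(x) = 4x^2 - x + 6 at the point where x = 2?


The slope of the tangent line equals f'(x) at the point.
f(x) = 4x^2 - x + 6
f'(x) = 8x - 1
At x = 2:
f'(2) = 8 * 2 - 1
= 16 - 1
= 15

15


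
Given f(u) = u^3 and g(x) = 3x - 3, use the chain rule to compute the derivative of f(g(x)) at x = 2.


Using the chain rule: (f(g(x)))' = f'(g(x)) * g'(x)
First, find g(2):
g(2) = 3 * 2 - 3 = 3
Next, f'(u) = 3u^2
And g'(x) = 3
So f'(g(2)) * g'(2)
= 3 * 3^2 * 3
= 3 * 9 * 3
= 81

81


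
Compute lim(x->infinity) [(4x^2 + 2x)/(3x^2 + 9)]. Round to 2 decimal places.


For limits at infinity with equal-degree polynomials,
we compare leading coefficients.
Numerator leading term: 4x^2
Denominator leading term: 3x^2
Divide both by x^2:
lim = (4 + 2/x) / (3 + 9/x^2)
As x -> infinity, the 1/x and 1/x^2 terms vanish:
= 4/3 ≈ 1.33

1.33


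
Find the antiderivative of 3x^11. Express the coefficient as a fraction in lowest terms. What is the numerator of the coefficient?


Apply the power rule for integration:
integral of ax^n dx = a/(n+1) * x^(n+1) + C
integral of 3x^11 dx
= 3/12 * x^12 + C
= 1/4 * x^12 + C
The coefficient in lowest terms is 1/4, and its numerator is 1

1


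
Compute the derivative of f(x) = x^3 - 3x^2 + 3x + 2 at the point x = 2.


Differentiate f(x) = x^3 - 3x^2 + 3x + 2 term by term:
f'(x) = 3x^2 - 6x + 3
Substitute x = 2:
f'(2) = 3 * 2^2 - 6 * 2 + 3
= 12 - 12 + 3
= 3

3


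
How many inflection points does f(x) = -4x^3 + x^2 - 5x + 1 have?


Inflection points occur where f''(x) = 0 and concavity changes.
f(x) = -4x^3 + x^2 - 5x + 1
f'(x) = -12x^2 + 2x - 5
f''(x) = -24x + 2
Set f''(x) = 0:
-24x + 2 = 0
x = -2 / (-24) = 1/12
Since f''(x) is linear (degree 1), it changes sign at this point.
Therefore there is exactly 1 inflection point.

1


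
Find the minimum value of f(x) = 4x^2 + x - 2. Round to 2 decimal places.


For a quadratic f(x) = ax^2 + bx + c with a > 0, the minimum is at the vertex.
Vertex x-coordinate: x = -b/(2a)
x = -(1) / (2 * 4)
x = -1/8
Substitute back to find the minimum value:
f(-1/8) = 4 * (-1/8)^2 + 1 * (-1/8) - 2
= 1/16 - 1/8 - 2
= -33/16 ≈ -2.06

-2.06


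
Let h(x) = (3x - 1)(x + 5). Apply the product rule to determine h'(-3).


Let u(x) = 3x - 1 and v(x) = x + 5
u'(x) = 3
v'(x) = 1
Product rule: h'(x) = u'(x)*v(x) + u(x)*v'(x)
= 3 * (x + 5) + (3x - 1) * 1
At x = -3:
u(-3) = 3 * (-3) - 1 = -10
v(-3) = 1 * (-3) + 5 = 2
h'(-3) = 3 * 2 + (-10) * 1
= 6 - 10
= -4

-4


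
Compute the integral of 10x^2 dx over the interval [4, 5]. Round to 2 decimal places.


Find the antiderivative of 10x^2:
F(x) = 10/3 * x^3
Apply the Fundamental Theorem of Calculus:
F(5) - F(4)
= 10/3 * 5^3 - 10/3 * 4^3
= 10/3 * (125 - 64)
= 10/3 * 61
= 610/3 ≈ 203.33

203.33


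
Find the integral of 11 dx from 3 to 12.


The integral of a constant k over [a, b] equals k * (b - a).
integral from 3 to 12 of 11 dx
= 11 * (12 - 3)
= 11 * 9
= 99

99


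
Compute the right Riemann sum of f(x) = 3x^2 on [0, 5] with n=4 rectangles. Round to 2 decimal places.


Right Riemann sum uses right endpoints of each subinterval.
Interval: [0, 5], n = 4
dx = (5 - 0) / 4 = 5/4
Right endpoints: [5/4, 5/2, 15/4, 5]
f values: [75/16, 75/4, 675/16, 75]
Sum = dx * (sum of f values)
= 5/4 * 1125/8
= 5625/32 ≈ 175.78

175.78


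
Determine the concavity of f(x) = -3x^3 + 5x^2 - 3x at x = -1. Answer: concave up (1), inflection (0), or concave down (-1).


Concavity is determined by the sign of f''(x).
f(x) = -3x^3 + 5x^2 - 3x
f'(x) = -9x^2 + 10x - 3
f''(x) = -18x + 10
f''(-1) = -18 * (-1) + 10
= 18 + 10
= 28
Since f''(-1) > 0, the function is concave up (1)

1


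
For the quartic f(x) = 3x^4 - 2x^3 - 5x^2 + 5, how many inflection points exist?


Inflection points occur where f''(x) = 0 and concavity changes.
f(x) = 3x^4 - 2x^3 - 5x^2 + 5
f'(x) = 12x^3 - 6x^2 - 10x
f''(x) = 36x^2 - 12x - 10
This is a quadratic in x. Use the discriminant to count real roots.
Discriminant = (-12)^2 - 4 * 36 * (-10)
= 144 - (-1440)
= 1584
Since discriminant > 0, f''(x) = 0 has 2 distinct real solutions.
A quadratic with two distinct real roots changes sign at each root, so concavity changes at both.
Number of inflection points: 2

2


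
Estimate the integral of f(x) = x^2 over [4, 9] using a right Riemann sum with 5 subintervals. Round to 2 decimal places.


Right Riemann sum uses right endpoints of each subinterval.
Interval: [4, 9], n = 5
dx = (9 - 4) / 5 = 1
Right endpoints: [5, 6, 7, 8, 9]
f values: [25, 36, 49, 64, 81]
Sum = dx * (sum of f values)
= 1 * 255
= 255 = 255.00

255.00


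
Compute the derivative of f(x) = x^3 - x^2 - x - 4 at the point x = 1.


Differentiate f(x) = x^3 - x^2 - x - 4 term by term:
f'(x) = 3x^2 - 2x - 1
Substitute x = 1:
f'(1) = 3 * 1^2 - 2 * 1 - 1
= 3 - 2 - 1
= 0

0


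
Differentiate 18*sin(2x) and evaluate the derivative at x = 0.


Apply the chain rule to differentiate 18*sin(2x):
d/dx [18*sin(2x)]
= 18 * cos(2x) * d/dx(2x)
= 18 * 2 * cos(2x)
= 36 * cos(2x)
Evaluate at x = 0:
= 36 * cos(0)
= 36 * 1
= 36

36


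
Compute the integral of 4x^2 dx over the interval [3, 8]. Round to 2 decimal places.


Find the antiderivative of 4x^2:
F(x) = 4/3 * x^3
Apply the Fundamental Theorem of Calculus:
F(8) - F(3)
= 4/3 * 8^3 - 4/3 * 3^3
= 4/3 * (512 - 27)
= 4/3 * 485
= 1940/3 ≈ 646.67

646.67


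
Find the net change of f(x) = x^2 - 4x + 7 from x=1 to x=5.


Net change = f(b) - f(a)
f(x) = x^2 - 4x + 7
Compute f(5):
f(5) = 1 * 5^2 - 4 * 5 + 7
= 25 - 20 + 7
= 12
Compute f(1):
f(1) = 1 * 1^2 - 4 * 1 + 7
= 1 - 4 + 7
= 4
Net change = 12 - 4 = 8

8


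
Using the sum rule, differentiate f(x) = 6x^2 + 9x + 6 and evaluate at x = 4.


Differentiate term by term using power and sum rules:
f(x) = 6x^2 + 9x + 6
f'(x) = 12x + 9
Substitute x = 4:
f'(4) = 12 * 4 + 9
= 48 + 9
= 57

57


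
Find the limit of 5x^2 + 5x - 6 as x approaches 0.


Since polynomials are continuous, we use direct substitution.
lim(x->0) of 5x^2 + 5x - 6
= 5 * 0^2 + 5 * 0 - 6
= 0 + 0 - 6
= -6

-6


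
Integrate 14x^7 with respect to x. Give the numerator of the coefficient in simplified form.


Apply the power rule for integration:
integral of ax^n dx = a/(n+1) * x^(n+1) + C
integral of 14x^7 dx
= 14/8 * x^8 + C
= 7/4 * x^8 + C
The coefficient in lowest terms is 7/4, and its numerator is 7

7


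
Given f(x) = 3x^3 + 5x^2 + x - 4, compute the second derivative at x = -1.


First derivative:
f'(x) = 9x^2 + 10x + 1
Second derivative:
f''(x) = 18x + 10
Substitute x = -1:
f''(-1) = 18 * (-1) + 10
= -18 + 10
= -8

-8


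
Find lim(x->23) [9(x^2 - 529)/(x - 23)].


Direct substitution gives 0/0, so we factor the numerator.
Factor: 9(x^2 - 529) = 9 * (x - 23)(x + 23)
Cancel the common factor (x - 23):
9(x^2 - 529)/(x - 23) = 9 * (x + 23)
Now substitute x = 23:
= 9 * (23 + 23) = 414

414


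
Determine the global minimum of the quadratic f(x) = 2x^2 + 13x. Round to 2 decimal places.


For a quadratic f(x) = ax^2 + bx + c with a > 0, the minimum is at the vertex.
Vertex x-coordinate: x = -b/(2a)
x = -(13) / (2 * 2)
x = -13/4
Substitute back to find the minimum value:
f(-13/4) = 2 * (-13/4)^2 + 13 * (-13/4) + 0
= 169/8 - 169/4 + 0
= -169/8 ≈ -21.13

-21.13


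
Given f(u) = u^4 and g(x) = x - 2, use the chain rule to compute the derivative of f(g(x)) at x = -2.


Using the chain rule: (f(g(x)))' = f'(g(x)) * g'(x)
First, find g(-2):
g(-2) = 1 * (-2) - 2 = -4
Next, f'(u) = 4u^3
And g'(x) = 1
So f'(g(-2)) * g'(-2)
= 4 * (-4)^3 * 1
= 4 * (-64) * 1
= -256

-256


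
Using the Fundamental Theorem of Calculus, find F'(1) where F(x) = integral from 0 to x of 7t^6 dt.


By the Fundamental Theorem of Calculus (Part 1):
If F(x) = integral from 0 to x of f(t) dt, then F'(x) = f(x)
Here f(t) = 7t^6
So F'(x) = 7x^6
Evaluate at x = 1:
F'(1) = 7 * 1^6
= 7 * 1
= 7

7


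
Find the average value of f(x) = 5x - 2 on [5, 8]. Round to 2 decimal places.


Average value = 1/(b-a) * integral from a to b of f(x) dx
First compute the integral of 5x - 2:
F(x) = (5/2)x^2 - 2x
F(8) = 5/2 * 64 - 2 * 8 = 144
F(5) = 5/2 * 25 - 2 * 5 = 105/2
Integral = 144 - 105/2 = 183/2
Average = (183/2) / (8 - 5) = (183/2) / 3
= 61/2 = 30.50

30.50


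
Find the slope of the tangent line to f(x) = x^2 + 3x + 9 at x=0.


The slope of the tangent line equals f'(x) at the point.
f(x) = x^2 + 3x + 9
f'(x) = 2x + 3
At x = 0:
f'(0) = 2 * 0 + 3
= 0 + 3
= 3

3


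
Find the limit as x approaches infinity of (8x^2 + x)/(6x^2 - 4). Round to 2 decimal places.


For limits at infinity with equal-degree polynomials,
we compare leading coefficients.
Numerator leading term: 8x^2
Denominator leading term: 6x^2
Divide both by x^2:
lim = (8 + 1/x) / (6 - 4/x^2)
As x -> infinity, the 1/x and 1/x^2 terms vanish:
= 8/6 = 4/3 ≈ 1.33

1.33


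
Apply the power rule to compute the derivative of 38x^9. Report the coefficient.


We apply the power rule: d/dx [ax^n] = a*n * x^(n-1)
d/dx [38x^9]
= 38 * 9 * x^(9-1)
= 342x^8
The coefficient is 342

342


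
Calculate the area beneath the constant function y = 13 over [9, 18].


The area under a constant function y = 13 is a rectangle.
Width = 18 - 9 = 9
Height = 13
Area = width * height
= 9 * 13
= 117

117


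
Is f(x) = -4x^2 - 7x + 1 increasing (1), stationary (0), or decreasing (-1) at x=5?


Compute f'(x) to determine behavior:
f'(x) = -8x - 7
f'(5) = -8 * 5 - 7
= -40 - 7
= -47
Since f'(5) < 0, the function is decreasing (-1)

-1


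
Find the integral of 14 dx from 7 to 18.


The integral of a constant k over [a, b] equals k * (b - a).
integral from 7 to 18 of 14 dx
= 14 * (18 - 7)
= 14 * 11
= 154

154


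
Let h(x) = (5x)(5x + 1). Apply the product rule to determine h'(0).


Let u(x) = 5x and v(x) = 5x + 1
u'(x) = 5
v'(x) = 5
Product rule: h'(x) = u'(x)*v(x) + u(x)*v'(x)
= 5 * (5x + 1) + (5x) * 5
At x = 0:
u(0) = 5 * 0 + 0 = 0
v(0) = 5 * 0 + 1 = 1
h'(0) = 5 * 1 + 0 * 5
= 5 + 0
= 5

5


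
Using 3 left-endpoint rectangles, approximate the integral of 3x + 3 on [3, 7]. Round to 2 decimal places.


Left Riemann sum uses left endpoints of each subinterval.
Interval: [3, 7], n = 3
dx = (7 - 3) / 3 = 4/3
Left endpoints: [3, 13/3, 17/3]
f values: [12, 16, 20]
Sum = dx * (sum of f values)
= 4/3 * 48
= 64 = 64.00

64.00


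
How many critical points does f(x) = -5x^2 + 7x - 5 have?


Find where f'(x) = 0:
f'(x) = -10x + 7
Set f'(x) = 0:
-10x + 7 = 0
x = -7 / (-10) = 7/10
This is a linear equation in x, so there is exactly one solution.
Number of critical points: 1

1


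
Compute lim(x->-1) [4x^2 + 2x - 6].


Since polynomials are continuous, we use direct substitution.
lim(x->-1) of 4x^2 + 2x - 6
= 4 * (-1)^2 + 2 * (-1) - 6
= 4 - 2 - 6
= -4

-4


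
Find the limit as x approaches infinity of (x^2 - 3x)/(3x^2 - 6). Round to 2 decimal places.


For limits at infinity with equal-degree polynomials,
we compare leading coefficients.
Numerator leading term: x^2
Denominator leading term: 3x^2
Divide both by x^2:
lim = (1 - 3/x) / (3 - 6/x^2)
As x -> infinity, the 1/x and 1/x^2 terms vanish:
= 1/3 ≈ 0.33

0.33


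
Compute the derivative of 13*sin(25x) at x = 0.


Apply the chain rule to differentiate 13*sin(25x):
d/dx [13*sin(25x)]
= 13 * cos(25x) * d/dx(25x)
= 13 * 25 * cos(25x)
= 325 * cos(25x)
Evaluate at x = 0:
= 325 * cos(0)
= 325 * 1
= 325

325


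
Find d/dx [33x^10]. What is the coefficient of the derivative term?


We apply the power rule: d/dx [ax^n] = a*n * x^(n-1)
d/dx [33x^10]
= 33 * 10 * x^(10-1)
= 330x^9
The coefficient is 330

330


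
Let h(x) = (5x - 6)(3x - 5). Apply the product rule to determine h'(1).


Let u(x) = 5x - 6 and v(x) = 3x - 5
u'(x) = 5
v'(x) = 3
Product rule: h'(x) = u'(x)*v(x) + u(x)*v'(x)
= 5 * (3x - 5) + (5x - 6) * 3
At x = 1:
u(1) = 5 * 1 - 6 = -1
v(1) = 3 * 1 - 5 = -2
h'(1) = 5 * (-2) + (-1) * 3
= -10 - 3
= -13

-13


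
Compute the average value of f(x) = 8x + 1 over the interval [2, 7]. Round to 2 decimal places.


Average value = 1/(b-a) * integral from a to b of f(x) dx
First compute the integral of 8x + 1:
F(x) = 4x^2 + x
F(7) = 4 * 49 + 1 * 7 = 203
F(2) = 4 * 4 + 1 * 2 = 18
Integral = 203 - 18 = 185
Average = 185 / (7 - 2) = 185 / 5
= 37 = 37.00

37.00


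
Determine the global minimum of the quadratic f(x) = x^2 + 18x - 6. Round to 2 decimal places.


For a quadratic f(x) = ax^2 + bx + c with a > 0, the minimum is at the vertex.
Vertex x-coordinate: x = -b/(2a)
x = -(18) / (2 * 1)
x = -18/2 = -9
Substitute back to find the minimum value:
f(-9) = 1 * (-9)^2 + 18 * (-9) - 6
= 81 - 162 - 6
= -87 = -87.00

-87.00


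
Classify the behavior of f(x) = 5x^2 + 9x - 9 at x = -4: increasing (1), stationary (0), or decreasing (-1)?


Compute f'(x) to determine behavior:
f'(x) = 10x + 9
f'(-4) = 10 * (-4) + 9
= -40 + 9
= -31
Since f'(-4) < 0, the function is decreasing (-1)

-1


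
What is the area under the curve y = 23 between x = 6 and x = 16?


The area under a constant function y = 23 is a rectangle.
Width = 16 - 6 = 10
Height = 23
Area = width * height
= 10 * 23
= 230

230


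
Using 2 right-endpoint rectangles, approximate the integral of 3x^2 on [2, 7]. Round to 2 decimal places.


Right Riemann sum uses right endpoints of each subinterval.
Interval: [2, 7], n = 2
dx = (7 - 2) / 2 = 5/2
Right endpoints: [9/2, 7]
f values: [243/4, 147]
Sum = dx * (sum of f values)
= 5/2 * 831/4
= 4155/8 ≈ 519.38

519.38


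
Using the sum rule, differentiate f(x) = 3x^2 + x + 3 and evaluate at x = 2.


Differentiate term by term using power and sum rules:
f(x) = 3x^2 + x + 3
f'(x) = 6x + 1
Substitute x = 2:
f'(2) = 6 * 2 + 1
= 12 + 1
= 13

13


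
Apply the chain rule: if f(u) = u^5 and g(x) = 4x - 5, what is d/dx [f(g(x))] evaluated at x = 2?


Using the chain rule: (f(g(x)))' = f'(g(x)) * g'(x)
First, find g(2):
g(2) = 4 * 2 - 5 = 3
Next, f'(u) = 5u^4
And g'(x) = 4
So f'(g(2)) * g'(2)
= 5 * 3^4 * 4
= 5 * 81 * 4
= 1620

1620


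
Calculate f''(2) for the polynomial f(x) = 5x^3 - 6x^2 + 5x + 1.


First derivative:
f'(x) = 15x^2 - 12x + 5
Second derivative:
f''(x) = 30x - 12
Substitute x = 2:
f''(2) = 30 * 2 - 12
= 60 - 12
= 48

48


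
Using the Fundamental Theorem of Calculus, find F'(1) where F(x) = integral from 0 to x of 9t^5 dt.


By the Fundamental Theorem of Calculus (Part 1):
If F(x) = integral from 0 to x of f(t) dt, then F'(x) = f(x)
Here f(t) = 9t^5
So F'(x) = 9x^5
Evaluate at x = 1:
F'(1) = 9 * 1^5
= 9 * 1
= 9

9


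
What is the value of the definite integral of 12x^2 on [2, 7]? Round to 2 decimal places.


Find the antiderivative of 12x^2:
F(x) = 12/3 * x^3
Apply the Fundamental Theorem of Calculus:
F(7) - F(2)
= 12/3 * 7^3 - 12/3 * 2^3
= 12/3 * (343 - 8)
= 12/3 * 335
= 1340 = 1340.00

1340.00


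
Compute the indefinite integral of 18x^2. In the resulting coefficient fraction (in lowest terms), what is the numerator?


Apply the power rule for integration:
integral of ax^n dx = a/(n+1) * x^(n+1) + C
integral of 18x^2 dx
= 18/3 * x^3 + C
= 6 * x^3 + C
The coefficient in lowest terms is 6 = 6/1, so its numerator is 6

6


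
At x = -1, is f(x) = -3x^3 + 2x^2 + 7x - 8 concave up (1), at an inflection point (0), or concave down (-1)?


Concavity is determined by the sign of f''(x).
f(x) = -3x^3 + 2x^2 + 7x - 8
f'(x) = -9x^2 + 4x + 7
f''(x) = -18x + 4
f''(-1) = -18 * (-1) + 4
= 18 + 4
= 22
Since f''(-1) > 0, the function is concave up (1)

1


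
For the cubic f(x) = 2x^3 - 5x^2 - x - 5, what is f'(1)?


Differentiate f(x) = 2x^3 - 5x^2 - x - 5 term by term:
f'(x) = 6x^2 - 10x - 1
Substitute x = 1:
f'(1) = 6 * 1^2 - 10 * 1 - 1
= 6 - 10 - 1
= -5

-5


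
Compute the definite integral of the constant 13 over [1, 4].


The integral of a constant k over [a, b] equals k * (b - a).
integral from 1 to 4 of 13 dx
= 13 * (4 - 1)
= 13 * 3
= 39

39


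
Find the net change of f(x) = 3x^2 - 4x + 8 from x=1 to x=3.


Net change = f(b) - f(a)
f(x) = 3x^2 - 4x + 8
Compute f(3):
f(3) = 3 * 3^2 - 4 * 3 + 8
= 27 - 12 + 8
= 23
Compute f(1):
f(1) = 3 * 1^2 - 4 * 1 + 8
= 3 - 4 + 8
= 7
Net change = 23 - 7 = 16

16


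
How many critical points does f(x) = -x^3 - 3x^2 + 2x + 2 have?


Find where f'(x) = 0:
f(x) = -x^3 - 3x^2 + 2x + 2
f'(x) = -3x^2 - 6x + 2
This is a quadratic in x. Use the discriminant to count real roots.
Discriminant = (-6)^2 - 4 * (-3) * 2
= 36 - (-24)
= 60
Since discriminant > 0, f'(x) = 0 has 2 real solutions.
Number of critical points: 2

2


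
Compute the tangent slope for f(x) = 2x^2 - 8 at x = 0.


The slope of the tangent line equals f'(x) at the point.
f(x) = 2x^2 - 8
f'(x) = 4x
At x = 0:
f'(0) = 4 * 0 + 0
= 0 + 0
= 0

0


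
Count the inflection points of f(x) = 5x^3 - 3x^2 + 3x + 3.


Inflection points occur where f''(x) = 0 and concavity changes.
f(x) = 5x^3 - 3x^2 + 3x + 3
f'(x) = 15x^2 - 6x + 3
f''(x) = 30x - 6
Set f''(x) = 0:
30x - 6 = 0
x = 6 / 30 = 1/5
Since f''(x) is linear (degree 1), it changes sign at this point.
Therefore there is exactly 1 inflection point.

1


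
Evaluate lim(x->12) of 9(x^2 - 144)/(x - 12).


Direct substitution gives 0/0, so we factor the numerator.
Factor: 9(x^2 - 144) = 9 * (x - 12)(x + 12)
Cancel the common factor (x - 12):
9(x^2 - 144)/(x - 12) = 9 * (x + 12)
Now substitute x = 12:
= 9 * (12 + 12) = 216

216


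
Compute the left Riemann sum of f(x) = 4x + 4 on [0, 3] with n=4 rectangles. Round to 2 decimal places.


Left Riemann sum uses left endpoints of each subinterval.
Interval: [0, 3], n = 4
dx = (3 - 0) / 4 = 3/4
Left endpoints: [0, 3/4, 3/2, 9/4]
f values: [4, 7, 10, 13]
Sum = dx * (sum of f values)
= 3/4 * 34
= 51/2 = 25.50

25.50


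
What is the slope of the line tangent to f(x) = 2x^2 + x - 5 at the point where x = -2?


The slope of the tangent line equals f'(x) at the point.
f(x) = 2x^2 + x - 5
f'(x) = 4x + 1
At x = -2:
f'(-2) = 4 * (-2) + 1
= -8 + 1
= -7

-7


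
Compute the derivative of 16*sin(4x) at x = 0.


Apply the chain rule to differentiate 16*sin(4x):
d/dx [16*sin(4x)]
= 16 * cos(4x) * d/dx(4x)
= 16 * 4 * cos(4x)
= 64 * cos(4x)
Evaluate at x = 0:
= 64 * cos(0)
= 64 * 1
= 64

64


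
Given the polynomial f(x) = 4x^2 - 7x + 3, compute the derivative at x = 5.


Differentiate term by term using power and sum rules:
f(x) = 4x^2 - 7x + 3
f'(x) = 8x - 7
Substitute x = 5:
f'(5) = 8 * 5 - 7
= 40 - 7
= 33

33
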